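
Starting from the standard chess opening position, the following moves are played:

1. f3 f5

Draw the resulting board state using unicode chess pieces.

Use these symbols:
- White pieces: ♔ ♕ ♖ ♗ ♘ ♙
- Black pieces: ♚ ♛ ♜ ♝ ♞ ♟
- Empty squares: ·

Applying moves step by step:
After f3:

♜ ♞ ♝ ♛ ♚ ♝ ♞ ♜
♟ ♟ ♟ ♟ ♟ ♟ ♟ ♟
· · · · · · · ·
· · · · · · · ·
· · · · · · · ·
· · · · · ♙ · ·
♙ ♙ ♙ ♙ ♙ · ♙ ♙
♖ ♘ ♗ ♕ ♔ ♗ ♘ ♖


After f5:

♜ ♞ ♝ ♛ ♚ ♝ ♞ ♜
♟ ♟ ♟ ♟ ♟ · ♟ ♟
· · · · · · · ·
· · · · · ♟ · ·
· · · · · · · ·
· · · · · ♙ · ·
♙ ♙ ♙ ♙ ♙ · ♙ ♙
♖ ♘ ♗ ♕ ♔ ♗ ♘ ♖



  a b c d e f g h
  ─────────────────
8│♜ ♞ ♝ ♛ ♚ ♝ ♞ ♜│8
7│♟ ♟ ♟ ♟ ♟ · ♟ ♟│7
6│· · · · · · · ·│6
5│· · · · · ♟ · ·│5
4│· · · · · · · ·│4
3│· · · · · ♙ · ·│3
2│♙ ♙ ♙ ♙ ♙ · ♙ ♙│2
1│♖ ♘ ♗ ♕ ♔ ♗ ♘ ♖│1
  ─────────────────
  a b c d e f g h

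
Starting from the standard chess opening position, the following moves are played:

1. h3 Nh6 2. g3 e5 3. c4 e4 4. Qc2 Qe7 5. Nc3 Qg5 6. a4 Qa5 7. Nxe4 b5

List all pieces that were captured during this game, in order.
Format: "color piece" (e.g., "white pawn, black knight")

Tracking captures:
  Nxe4: captured black pawn

black pawn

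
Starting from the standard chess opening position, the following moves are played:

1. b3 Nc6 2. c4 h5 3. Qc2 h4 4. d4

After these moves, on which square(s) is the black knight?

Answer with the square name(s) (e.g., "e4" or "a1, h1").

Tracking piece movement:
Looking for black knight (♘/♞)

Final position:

  a b c d e f g h
  ─────────────────
8│♜ · ♝ ♛ ♚ ♝ ♞ ♜│8
7│♟ ♟ ♟ ♟ ♟ ♟ ♟ ·│7
6│· · ♞ · · · · ·│6
5│· · · · · · · ·│5
4│· · ♙ ♙ · · · ♟│4
3│· ♙ · · · · · ·│3
2│♙ · ♕ · ♙ ♙ ♙ ♙│2
1│♖ ♘ ♗ · ♔ ♗ ♘ ♖│1
  ─────────────────
  a b c d e f g h


c6, g8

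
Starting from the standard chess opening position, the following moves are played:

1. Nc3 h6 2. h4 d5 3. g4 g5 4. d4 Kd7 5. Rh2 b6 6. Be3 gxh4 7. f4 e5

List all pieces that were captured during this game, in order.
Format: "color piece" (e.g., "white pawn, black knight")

Tracking captures:
  gxh4: captured white pawn

white pawn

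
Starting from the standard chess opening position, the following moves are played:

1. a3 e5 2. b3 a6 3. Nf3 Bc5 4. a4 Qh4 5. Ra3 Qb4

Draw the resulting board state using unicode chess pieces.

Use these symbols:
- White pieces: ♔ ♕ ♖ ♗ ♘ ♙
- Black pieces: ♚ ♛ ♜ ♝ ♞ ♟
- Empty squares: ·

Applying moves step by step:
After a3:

♜ ♞ ♝ ♛ ♚ ♝ ♞ ♜
♟ ♟ ♟ ♟ ♟ ♟ ♟ ♟
· · · · · · · ·
· · · · · · · ·
· · · · · · · ·
♙ · · · · · · ·
· ♙ ♙ ♙ ♙ ♙ ♙ ♙
♖ ♘ ♗ ♕ ♔ ♗ ♘ ♖


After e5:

♜ ♞ ♝ ♛ ♚ ♝ ♞ ♜
♟ ♟ ♟ ♟ · ♟ ♟ ♟
· · · · · · · ·
· · · · ♟ · · ·
· · · · · · · ·
♙ · · · · · · ·
· ♙ ♙ ♙ ♙ ♙ ♙ ♙
♖ ♘ ♗ ♕ ♔ ♗ ♘ ♖


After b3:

♜ ♞ ♝ ♛ ♚ ♝ ♞ ♜
♟ ♟ ♟ ♟ · ♟ ♟ ♟
· · · · · · · ·
· · · · ♟ · · ·
· · · · · · · ·
♙ ♙ · · · · · ·
· · ♙ ♙ ♙ ♙ ♙ ♙
♖ ♘ ♗ ♕ ♔ ♗ ♘ ♖


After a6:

♜ ♞ ♝ ♛ ♚ ♝ ♞ ♜
· ♟ ♟ ♟ · ♟ ♟ ♟
♟ · · · · · · ·
· · · · ♟ · · ·
· · · · · · · ·
♙ ♙ · · · · · ·
· · ♙ ♙ ♙ ♙ ♙ ♙
♖ ♘ ♗ ♕ ♔ ♗ ♘ ♖


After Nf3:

♜ ♞ ♝ ♛ ♚ ♝ ♞ ♜
· ♟ ♟ ♟ · ♟ ♟ ♟
♟ · · · · · · ·
· · · · ♟ · · ·
· · · · · · · ·
♙ ♙ · · · ♘ · ·
· · ♙ ♙ ♙ ♙ ♙ ♙
♖ ♘ ♗ ♕ ♔ ♗ · ♖


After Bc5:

♜ ♞ ♝ ♛ ♚ · ♞ ♜
· ♟ ♟ ♟ · ♟ ♟ ♟
♟ · · · · · · ·
· · ♝ · ♟ · · ·
· · · · · · · ·
♙ ♙ · · · ♘ · ·
· · ♙ ♙ ♙ ♙ ♙ ♙
♖ ♘ ♗ ♕ ♔ ♗ · ♖


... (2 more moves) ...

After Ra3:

♜ ♞ ♝ · ♚ · ♞ ♜
· ♟ ♟ ♟ · ♟ ♟ ♟
♟ · · · · · · ·
· · ♝ · ♟ · · ·
♙ · · · · · · ♛
♖ ♙ · · · ♘ · ·
· · ♙ ♙ ♙ ♙ ♙ ♙
· ♘ ♗ ♕ ♔ ♗ · ♖


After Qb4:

♜ ♞ ♝ · ♚ · ♞ ♜
· ♟ ♟ ♟ · ♟ ♟ ♟
♟ · · · · · · ·
· · ♝ · ♟ · · ·
♙ ♛ · · · · · ·
♖ ♙ · · · ♘ · ·
· · ♙ ♙ ♙ ♙ ♙ ♙
· ♘ ♗ ♕ ♔ ♗ · ♖



  a b c d e f g h
  ─────────────────
8│♜ ♞ ♝ · ♚ · ♞ ♜│8
7│· ♟ ♟ ♟ · ♟ ♟ ♟│7
6│♟ · · · · · · ·│6
5│· · ♝ · ♟ · · ·│5
4│♙ ♛ · · · · · ·│4
3│♖ ♙ · · · ♘ · ·│3
2│· · ♙ ♙ ♙ ♙ ♙ ♙│2
1│· ♘ ♗ ♕ ♔ ♗ · ♖│1
  ─────────────────
  a b c d e f g h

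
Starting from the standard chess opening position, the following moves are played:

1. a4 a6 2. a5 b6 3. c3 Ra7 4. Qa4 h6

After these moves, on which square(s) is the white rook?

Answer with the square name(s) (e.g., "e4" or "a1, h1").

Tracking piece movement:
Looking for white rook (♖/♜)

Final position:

  a b c d e f g h
  ─────────────────
8│· ♞ ♝ ♛ ♚ ♝ ♞ ♜│8
7│♜ · ♟ ♟ ♟ ♟ ♟ ·│7
6│♟ ♟ · · · · · ♟│6
5│♙ · · · · · · ·│5
4│♕ · · · · · · ·│4
3│· · ♙ · · · · ·│3
2│· ♙ · ♙ ♙ ♙ ♙ ♙│2
1│♖ ♘ ♗ · ♔ ♗ ♘ ♖│1
  ─────────────────
  a b c d e f g h


a1, h1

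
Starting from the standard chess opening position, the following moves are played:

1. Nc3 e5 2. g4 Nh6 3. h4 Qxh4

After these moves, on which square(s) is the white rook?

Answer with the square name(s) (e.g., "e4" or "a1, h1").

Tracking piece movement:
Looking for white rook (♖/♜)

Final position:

  a b c d e f g h
  ─────────────────
8│♜ ♞ ♝ · ♚ ♝ · ♜│8
7│♟ ♟ ♟ ♟ · ♟ ♟ ♟│7
6│· · · · · · · ♞│6
5│· · · · ♟ · · ·│5
4│· · · · · · ♙ ♛│4
3│· · ♘ · · · · ·│3
2│♙ ♙ ♙ ♙ ♙ ♙ · ·│2
1│♖ · ♗ ♕ ♔ ♗ ♘ ♖│1
  ─────────────────
  a b c d e f g h


a1, h1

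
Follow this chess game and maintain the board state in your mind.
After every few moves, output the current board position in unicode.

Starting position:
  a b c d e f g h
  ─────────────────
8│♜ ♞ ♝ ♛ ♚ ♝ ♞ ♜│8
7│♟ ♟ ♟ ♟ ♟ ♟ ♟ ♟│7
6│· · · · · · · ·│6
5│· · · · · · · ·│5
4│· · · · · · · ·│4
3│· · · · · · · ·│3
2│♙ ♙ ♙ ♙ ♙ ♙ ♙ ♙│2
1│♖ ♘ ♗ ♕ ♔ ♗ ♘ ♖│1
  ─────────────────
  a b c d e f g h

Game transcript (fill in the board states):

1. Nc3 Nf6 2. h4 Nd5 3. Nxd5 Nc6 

  a b c d e f g h
  ─────────────────
8│♜ · ♝ ♛ ♚ ♝ · ♜│8
7│♟ ♟ ♟ ♟ ♟ ♟ ♟ ♟│7
6│· · ♞ · · · · ·│6
5│· · · ♘ · · · ·│5
4│· · · · · · · ♙│4
3│· · · · · · · ·│3
2│♙ ♙ ♙ ♙ ♙ ♙ ♙ ·│2
1│♖ · ♗ ♕ ♔ ♗ ♘ ♖│1
  ─────────────────
  a b c d e f g h

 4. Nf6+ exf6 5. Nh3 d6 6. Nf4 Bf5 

  a b c d e f g h
  ─────────────────
8│♜ · · ♛ ♚ ♝ · ♜│8
7│♟ ♟ ♟ · · ♟ ♟ ♟│7
6│· · ♞ ♟ · ♟ · ·│6
5│· · · · · ♝ · ·│5
4│· · · · · ♘ · ♙│4
3│· · · · · · · ·│3
2│♙ ♙ ♙ ♙ ♙ ♙ ♙ ·│2
1│♖ · ♗ ♕ ♔ ♗ · ♖│1
  ─────────────────
  a b c d e f g h

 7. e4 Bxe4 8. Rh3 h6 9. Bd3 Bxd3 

  a b c d e f g h
  ─────────────────
8│♜ · · ♛ ♚ ♝ · ♜│8
7│♟ ♟ ♟ · · ♟ ♟ ·│7
6│· · ♞ ♟ · ♟ · ♟│6
5│· · · · · · · ·│5
4│· · · · · ♘ · ♙│4
3│· · · ♝ · · · ♖│3
2│♙ ♙ ♙ ♙ · ♙ ♙ ·│2
1│♖ · ♗ ♕ ♔ · · ·│1
  ─────────────────
  a b c d e f g h

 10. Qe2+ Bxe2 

  a b c d e f g h
  ─────────────────
8│♜ · · ♛ ♚ ♝ · ♜│8
7│♟ ♟ ♟ · · ♟ ♟ ·│7
6│· · ♞ ♟ · ♟ · ♟│6
5│· · · · · · · ·│5
4│· · · · · ♘ · ♙│4
3│· · · · · · · ♖│3
2│♙ ♙ ♙ ♙ ♝ ♙ ♙ ·│2
1│♖ · ♗ · ♔ · · ·│1
  ─────────────────
  a b c d e f g h


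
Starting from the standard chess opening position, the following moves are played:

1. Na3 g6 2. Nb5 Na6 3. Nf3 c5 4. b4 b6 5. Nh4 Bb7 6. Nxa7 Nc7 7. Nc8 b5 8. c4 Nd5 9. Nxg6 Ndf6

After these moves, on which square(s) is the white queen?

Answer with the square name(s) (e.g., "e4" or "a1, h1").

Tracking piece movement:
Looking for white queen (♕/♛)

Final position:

  a b c d e f g h
  ─────────────────
8│♜ · ♘ ♛ ♚ ♝ ♞ ♜│8
7│· ♝ · ♟ ♟ ♟ · ♟│7
6│· · · · · ♞ ♘ ·│6
5│· ♟ ♟ · · · · ·│5
4│· ♙ ♙ · · · · ·│4
3│· · · · · · · ·│3
2│♙ · · ♙ ♙ ♙ ♙ ♙│2
1│♖ · ♗ ♕ ♔ ♗ · ♖│1
  ─────────────────
  a b c d e f g h


d1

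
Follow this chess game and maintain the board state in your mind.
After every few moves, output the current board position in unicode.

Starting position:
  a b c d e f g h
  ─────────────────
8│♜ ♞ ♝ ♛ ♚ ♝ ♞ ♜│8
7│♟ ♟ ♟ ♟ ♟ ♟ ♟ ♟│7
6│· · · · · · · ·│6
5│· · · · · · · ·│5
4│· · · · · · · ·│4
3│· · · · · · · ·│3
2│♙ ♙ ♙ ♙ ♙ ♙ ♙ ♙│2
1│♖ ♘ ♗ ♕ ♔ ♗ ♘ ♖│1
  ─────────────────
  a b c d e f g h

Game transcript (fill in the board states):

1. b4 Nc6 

  a b c d e f g h
  ─────────────────
8│♜ · ♝ ♛ ♚ ♝ ♞ ♜│8
7│♟ ♟ ♟ ♟ ♟ ♟ ♟ ♟│7
6│· · ♞ · · · · ·│6
5│· · · · · · · ·│5
4│· ♙ · · · · · ·│4
3│· · · · · · · ·│3
2│♙ · ♙ ♙ ♙ ♙ ♙ ♙│2
1│♖ ♘ ♗ ♕ ♔ ♗ ♘ ♖│1
  ─────────────────
  a b c d e f g h

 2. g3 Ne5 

  a b c d e f g h
  ─────────────────
8│♜ · ♝ ♛ ♚ ♝ ♞ ♜│8
7│♟ ♟ ♟ ♟ ♟ ♟ ♟ ♟│7
6│· · · · · · · ·│6
5│· · · · ♞ · · ·│5
4│· ♙ · · · · · ·│4
3│· · · · · · ♙ ·│3
2│♙ · ♙ ♙ ♙ ♙ · ♙│2
1│♖ ♘ ♗ ♕ ♔ ♗ ♘ ♖│1
  ─────────────────
  a b c d e f g h

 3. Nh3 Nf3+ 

  a b c d e f g h
  ─────────────────
8│♜ · ♝ ♛ ♚ ♝ ♞ ♜│8
7│♟ ♟ ♟ ♟ ♟ ♟ ♟ ♟│7
6│· · · · · · · ·│6
5│· · · · · · · ·│5
4│· ♙ · · · · · ·│4
3│· · · · · ♞ ♙ ♘│3
2│♙ · ♙ ♙ ♙ ♙ · ♙│2
1│♖ ♘ ♗ ♕ ♔ ♗ · ♖│1
  ─────────────────
  a b c d e f g h

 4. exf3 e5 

  a b c d e f g h
  ─────────────────
8│♜ · ♝ ♛ ♚ ♝ ♞ ♜│8
7│♟ ♟ ♟ ♟ · ♟ ♟ ♟│7
6│· · · · · · · ·│6
5│· · · · ♟ · · ·│5
4│· ♙ · · · · · ·│4
3│· · · · · ♙ ♙ ♘│3
2│♙ · ♙ ♙ · ♙ · ♙│2
1│♖ ♘ ♗ ♕ ♔ ♗ · ♖│1
  ─────────────────
  a b c d e f g h

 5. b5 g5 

  a b c d e f g h
  ─────────────────
8│♜ · ♝ ♛ ♚ ♝ ♞ ♜│8
7│♟ ♟ ♟ ♟ · ♟ · ♟│7
6│· · · · · · · ·│6
5│· ♙ · · ♟ · ♟ ·│5
4│· · · · · · · ·│4
3│· · · · · ♙ ♙ ♘│3
2│♙ · ♙ ♙ · ♙ · ♙│2
1│♖ ♘ ♗ ♕ ♔ ♗ · ♖│1
  ─────────────────
  a b c d e f g h



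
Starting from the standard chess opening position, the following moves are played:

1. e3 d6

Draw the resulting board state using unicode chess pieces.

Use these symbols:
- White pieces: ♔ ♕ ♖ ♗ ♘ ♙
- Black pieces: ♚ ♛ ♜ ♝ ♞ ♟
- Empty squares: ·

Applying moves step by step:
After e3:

♜ ♞ ♝ ♛ ♚ ♝ ♞ ♜
♟ ♟ ♟ ♟ ♟ ♟ ♟ ♟
· · · · · · · ·
· · · · · · · ·
· · · · · · · ·
· · · · ♙ · · ·
♙ ♙ ♙ ♙ · ♙ ♙ ♙
♖ ♘ ♗ ♕ ♔ ♗ ♘ ♖


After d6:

♜ ♞ ♝ ♛ ♚ ♝ ♞ ♜
♟ ♟ ♟ · ♟ ♟ ♟ ♟
· · · ♟ · · · ·
· · · · · · · ·
· · · · · · · ·
· · · · ♙ · · ·
♙ ♙ ♙ ♙ · ♙ ♙ ♙
♖ ♘ ♗ ♕ ♔ ♗ ♘ ♖



  a b c d e f g h
  ─────────────────
8│♜ ♞ ♝ ♛ ♚ ♝ ♞ ♜│8
7│♟ ♟ ♟ · ♟ ♟ ♟ ♟│7
6│· · · ♟ · · · ·│6
5│· · · · · · · ·│5
4│· · · · · · · ·│4
3│· · · · ♙ · · ·│3
2│♙ ♙ ♙ ♙ · ♙ ♙ ♙│2
1│♖ ♘ ♗ ♕ ♔ ♗ ♘ ♖│1
  ─────────────────
  a b c d e f g h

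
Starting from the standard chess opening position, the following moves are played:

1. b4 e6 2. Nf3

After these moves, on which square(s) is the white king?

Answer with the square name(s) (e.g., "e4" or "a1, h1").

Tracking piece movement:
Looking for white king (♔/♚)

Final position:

  a b c d e f g h
  ─────────────────
8│♜ ♞ ♝ ♛ ♚ ♝ ♞ ♜│8
7│♟ ♟ ♟ ♟ · ♟ ♟ ♟│7
6│· · · · ♟ · · ·│6
5│· · · · · · · ·│5
4│· ♙ · · · · · ·│4
3│· · · · · ♘ · ·│3
2│♙ · ♙ ♙ ♙ ♙ ♙ ♙│2
1│♖ ♘ ♗ ♕ ♔ ♗ · ♖│1
  ─────────────────
  a b c d e f g h


e1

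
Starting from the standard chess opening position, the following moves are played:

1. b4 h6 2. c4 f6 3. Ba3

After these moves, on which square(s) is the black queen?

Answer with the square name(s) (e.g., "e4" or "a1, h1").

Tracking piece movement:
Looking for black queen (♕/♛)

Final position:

  a b c d e f g h
  ─────────────────
8│♜ ♞ ♝ ♛ ♚ ♝ ♞ ♜│8
7│♟ ♟ ♟ ♟ ♟ · ♟ ·│7
6│· · · · · ♟ · ♟│6
5│· · · · · · · ·│5
4│· ♙ ♙ · · · · ·│4
3│♗ · · · · · · ·│3
2│♙ · · ♙ ♙ ♙ ♙ ♙│2
1│♖ ♘ · ♕ ♔ ♗ ♘ ♖│1
  ─────────────────
  a b c d e f g h


d8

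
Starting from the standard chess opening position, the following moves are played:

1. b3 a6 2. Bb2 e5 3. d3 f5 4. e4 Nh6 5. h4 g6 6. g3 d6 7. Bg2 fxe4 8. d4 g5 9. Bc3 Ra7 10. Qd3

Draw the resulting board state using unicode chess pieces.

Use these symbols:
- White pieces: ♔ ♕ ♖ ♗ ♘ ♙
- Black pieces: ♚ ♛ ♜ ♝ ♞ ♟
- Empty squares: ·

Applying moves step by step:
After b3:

♜ ♞ ♝ ♛ ♚ ♝ ♞ ♜
♟ ♟ ♟ ♟ ♟ ♟ ♟ ♟
· · · · · · · ·
· · · · · · · ·
· · · · · · · ·
· ♙ · · · · · ·
♙ · ♙ ♙ ♙ ♙ ♙ ♙
♖ ♘ ♗ ♕ ♔ ♗ ♘ ♖


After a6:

♜ ♞ ♝ ♛ ♚ ♝ ♞ ♜
· ♟ ♟ ♟ ♟ ♟ ♟ ♟
♟ · · · · · · ·
· · · · · · · ·
· · · · · · · ·
· ♙ · · · · · ·
♙ · ♙ ♙ ♙ ♙ ♙ ♙
♖ ♘ ♗ ♕ ♔ ♗ ♘ ♖


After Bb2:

♜ ♞ ♝ ♛ ♚ ♝ ♞ ♜
· ♟ ♟ ♟ ♟ ♟ ♟ ♟
♟ · · · · · · ·
· · · · · · · ·
· · · · · · · ·
· ♙ · · · · · ·
♙ ♗ ♙ ♙ ♙ ♙ ♙ ♙
♖ ♘ · ♕ ♔ ♗ ♘ ♖


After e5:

♜ ♞ ♝ ♛ ♚ ♝ ♞ ♜
· ♟ ♟ ♟ · ♟ ♟ ♟
♟ · · · · · · ·
· · · · ♟ · · ·
· · · · · · · ·
· ♙ · · · · · ·
♙ ♗ ♙ ♙ ♙ ♙ ♙ ♙
♖ ♘ · ♕ ♔ ♗ ♘ ♖


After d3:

♜ ♞ ♝ ♛ ♚ ♝ ♞ ♜
· ♟ ♟ ♟ · ♟ ♟ ♟
♟ · · · · · · ·
· · · · ♟ · · ·
· · · · · · · ·
· ♙ · ♙ · · · ·
♙ ♗ ♙ · ♙ ♙ ♙ ♙
♖ ♘ · ♕ ♔ ♗ ♘ ♖


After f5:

♜ ♞ ♝ ♛ ♚ ♝ ♞ ♜
· ♟ ♟ ♟ · · ♟ ♟
♟ · · · · · · ·
· · · · ♟ ♟ · ·
· · · · · · · ·
· ♙ · ♙ · · · ·
♙ ♗ ♙ · ♙ ♙ ♙ ♙
♖ ♘ · ♕ ♔ ♗ ♘ ♖


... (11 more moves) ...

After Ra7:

· ♞ ♝ ♛ ♚ ♝ · ♜
♜ ♟ ♟ · · · · ♟
♟ · · ♟ · · · ♞
· · · · ♟ · ♟ ·
· · · ♙ ♟ · · ♙
· ♙ ♗ · · · ♙ ·
♙ · ♙ · · ♙ ♗ ·
♖ ♘ · ♕ ♔ · ♘ ♖


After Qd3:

· ♞ ♝ ♛ ♚ ♝ · ♜
♜ ♟ ♟ · · · · ♟
♟ · · ♟ · · · ♞
· · · · ♟ · ♟ ·
· · · ♙ ♟ · · ♙
· ♙ ♗ ♕ · · ♙ ·
♙ · ♙ · · ♙ ♗ ·
♖ ♘ · · ♔ · ♘ ♖



  a b c d e f g h
  ─────────────────
8│· ♞ ♝ ♛ ♚ ♝ · ♜│8
7│♜ ♟ ♟ · · · · ♟│7
6│♟ · · ♟ · · · ♞│6
5│· · · · ♟ · ♟ ·│5
4│· · · ♙ ♟ · · ♙│4
3│· ♙ ♗ ♕ · · ♙ ·│3
2│♙ · ♙ · · ♙ ♗ ·│2
1│♖ ♘ · · ♔ · ♘ ♖│1
  ─────────────────
  a b c d e f g h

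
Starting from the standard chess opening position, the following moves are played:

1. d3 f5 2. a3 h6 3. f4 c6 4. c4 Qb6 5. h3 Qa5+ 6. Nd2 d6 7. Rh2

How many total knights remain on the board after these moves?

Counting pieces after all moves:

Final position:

  a b c d e f g h
  ─────────────────
8│♜ ♞ ♝ · ♚ ♝ ♞ ♜│8
7│♟ ♟ · · ♟ · ♟ ·│7
6│· · ♟ ♟ · · · ♟│6
5│♛ · · · · ♟ · ·│5
4│· · ♙ · · ♙ · ·│4
3│♙ · · ♙ · · · ♙│3
2│· ♙ · ♘ ♙ · ♙ ♖│2
1│♖ · ♗ ♕ ♔ ♗ ♘ ·│1
  ─────────────────
  a b c d e f g h


4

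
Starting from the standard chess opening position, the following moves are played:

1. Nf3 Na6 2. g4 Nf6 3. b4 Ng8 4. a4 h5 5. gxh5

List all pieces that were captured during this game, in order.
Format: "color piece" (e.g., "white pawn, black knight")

Tracking captures:
  gxh5: captured black pawn

black pawn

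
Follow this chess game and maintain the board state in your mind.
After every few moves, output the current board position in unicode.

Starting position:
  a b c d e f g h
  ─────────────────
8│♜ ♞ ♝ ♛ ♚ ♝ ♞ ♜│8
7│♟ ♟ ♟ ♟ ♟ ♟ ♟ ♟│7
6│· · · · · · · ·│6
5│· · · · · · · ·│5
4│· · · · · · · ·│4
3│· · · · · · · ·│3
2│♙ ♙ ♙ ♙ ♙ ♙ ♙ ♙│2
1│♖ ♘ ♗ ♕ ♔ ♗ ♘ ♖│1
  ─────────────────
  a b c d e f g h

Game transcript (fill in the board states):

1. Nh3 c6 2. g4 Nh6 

  a b c d e f g h
  ─────────────────
8│♜ ♞ ♝ ♛ ♚ ♝ · ♜│8
7│♟ ♟ · ♟ ♟ ♟ ♟ ♟│7
6│· · ♟ · · · · ♞│6
5│· · · · · · · ·│5
4│· · · · · · ♙ ·│4
3│· · · · · · · ♘│3
2│♙ ♙ ♙ ♙ ♙ ♙ · ♙│2
1│♖ ♘ ♗ ♕ ♔ ♗ · ♖│1
  ─────────────────
  a b c d e f g h

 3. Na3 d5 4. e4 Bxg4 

  a b c d e f g h
  ─────────────────
8│♜ ♞ · ♛ ♚ ♝ · ♜│8
7│♟ ♟ · · ♟ ♟ ♟ ♟│7
6│· · ♟ · · · · ♞│6
5│· · · ♟ · · · ·│5
4│· · · · ♙ · ♝ ·│4
3│♘ · · · · · · ♘│3
2│♙ ♙ ♙ ♙ · ♙ · ♙│2
1│♖ · ♗ ♕ ♔ ♗ · ♖│1
  ─────────────────
  a b c d e f g h

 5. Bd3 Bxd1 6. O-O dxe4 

  a b c d e f g h
  ─────────────────
8│♜ ♞ · ♛ ♚ ♝ · ♜│8
7│♟ ♟ · · ♟ ♟ ♟ ♟│7
6│· · ♟ · · · · ♞│6
5│· · · · · · · ·│5
4│· · · · ♟ · · ·│4
3│♘ · · ♗ · · · ♘│3
2│♙ ♙ ♙ ♙ · ♙ · ♙│2
1│♖ · ♗ ♝ · ♖ ♔ ·│1
  ─────────────────
  a b c d e f g h

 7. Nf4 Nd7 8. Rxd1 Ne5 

  a b c d e f g h
  ─────────────────
8│♜ · · ♛ ♚ ♝ · ♜│8
7│♟ ♟ · · ♟ ♟ ♟ ♟│7
6│· · ♟ · · · · ♞│6
5│· · · · ♞ · · ·│5
4│· · · · ♟ ♘ · ·│4
3│♘ · · ♗ · · · ·│3
2│♙ ♙ ♙ ♙ · ♙ · ♙│2
1│♖ · ♗ ♖ · · ♔ ·│1
  ─────────────────
  a b c d e f g h

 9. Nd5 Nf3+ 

  a b c d e f g h
  ─────────────────
8│♜ · · ♛ ♚ ♝ · ♜│8
7│♟ ♟ · · ♟ ♟ ♟ ♟│7
6│· · ♟ · · · · ♞│6
5│· · · ♘ · · · ·│5
4│· · · · ♟ · · ·│4
3│♘ · · ♗ · ♞ · ·│3
2│♙ ♙ ♙ ♙ · ♙ · ♙│2
1│♖ · ♗ ♖ · · ♔ ·│1
  ─────────────────
  a b c d e f g h


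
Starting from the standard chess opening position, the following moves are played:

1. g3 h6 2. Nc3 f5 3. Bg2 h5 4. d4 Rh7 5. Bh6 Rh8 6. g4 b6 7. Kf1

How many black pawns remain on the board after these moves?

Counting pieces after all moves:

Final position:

  a b c d e f g h
  ─────────────────
8│♜ ♞ ♝ ♛ ♚ ♝ ♞ ♜│8
7│♟ · ♟ ♟ ♟ · ♟ ·│7
6│· ♟ · · · · · ♗│6
5│· · · · · ♟ · ♟│5
4│· · · ♙ · · ♙ ·│4
3│· · ♘ · · · · ·│3
2│♙ ♙ ♙ · ♙ ♙ ♗ ♙│2
1│♖ · · ♕ · ♔ ♘ ♖│1
  ─────────────────
  a b c d e f g h


8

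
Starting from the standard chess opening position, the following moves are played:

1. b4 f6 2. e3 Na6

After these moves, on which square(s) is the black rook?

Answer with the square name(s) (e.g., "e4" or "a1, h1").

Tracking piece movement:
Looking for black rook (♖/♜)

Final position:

  a b c d e f g h
  ─────────────────
8│♜ · ♝ ♛ ♚ ♝ ♞ ♜│8
7│♟ ♟ ♟ ♟ ♟ · ♟ ♟│7
6│♞ · · · · ♟ · ·│6
5│· · · · · · · ·│5
4│· ♙ · · · · · ·│4
3│· · · · ♙ · · ·│3
2│♙ · ♙ ♙ · ♙ ♙ ♙│2
1│♖ ♘ ♗ ♕ ♔ ♗ ♘ ♖│1
  ─────────────────
  a b c d e f g h


a8, h8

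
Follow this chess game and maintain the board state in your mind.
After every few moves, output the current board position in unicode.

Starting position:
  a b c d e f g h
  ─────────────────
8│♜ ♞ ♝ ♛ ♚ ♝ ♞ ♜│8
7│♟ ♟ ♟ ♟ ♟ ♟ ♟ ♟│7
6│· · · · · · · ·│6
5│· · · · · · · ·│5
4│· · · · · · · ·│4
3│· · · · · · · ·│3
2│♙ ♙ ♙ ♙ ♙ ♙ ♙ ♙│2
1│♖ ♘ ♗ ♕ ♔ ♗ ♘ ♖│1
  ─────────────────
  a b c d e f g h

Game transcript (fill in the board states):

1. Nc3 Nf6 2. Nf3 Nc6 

  a b c d e f g h
  ─────────────────
8│♜ · ♝ ♛ ♚ ♝ · ♜│8
7│♟ ♟ ♟ ♟ ♟ ♟ ♟ ♟│7
6│· · ♞ · · ♞ · ·│6
5│· · · · · · · ·│5
4│· · · · · · · ·│4
3│· · ♘ · · ♘ · ·│3
2│♙ ♙ ♙ ♙ ♙ ♙ ♙ ♙│2
1│♖ · ♗ ♕ ♔ ♗ · ♖│1
  ─────────────────
  a b c d e f g h

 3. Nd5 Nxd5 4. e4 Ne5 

  a b c d e f g h
  ─────────────────
8│♜ · ♝ ♛ ♚ ♝ · ♜│8
7│♟ ♟ ♟ ♟ ♟ ♟ ♟ ♟│7
6│· · · · · · · ·│6
5│· · · ♞ ♞ · · ·│5
4│· · · · ♙ · · ·│4
3│· · · · · ♘ · ·│3
2│♙ ♙ ♙ ♙ · ♙ ♙ ♙│2
1│♖ · ♗ ♕ ♔ ♗ · ♖│1
  ─────────────────
  a b c d e f g h

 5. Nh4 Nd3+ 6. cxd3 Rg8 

  a b c d e f g h
  ─────────────────
8│♜ · ♝ ♛ ♚ ♝ ♜ ·│8
7│♟ ♟ ♟ ♟ ♟ ♟ ♟ ♟│7
6│· · · · · · · ·│6
5│· · · ♞ · · · ·│5
4│· · · · ♙ · · ♘│4
3│· · · ♙ · · · ·│3
2│♙ ♙ · ♙ · ♙ ♙ ♙│2
1│♖ · ♗ ♕ ♔ ♗ · ♖│1
  ─────────────────
  a b c d e f g h

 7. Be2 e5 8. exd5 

  a b c d e f g h
  ─────────────────
8│♜ · ♝ ♛ ♚ ♝ ♜ ·│8
7│♟ ♟ ♟ ♟ · ♟ ♟ ♟│7
6│· · · · · · · ·│6
5│· · · ♙ ♟ · · ·│5
4│· · · · · · · ♘│4
3│· · · ♙ · · · ·│3
2│♙ ♙ · ♙ ♗ ♙ ♙ ♙│2
1│♖ · ♗ ♕ ♔ · · ♖│1
  ─────────────────
  a b c d e f g h


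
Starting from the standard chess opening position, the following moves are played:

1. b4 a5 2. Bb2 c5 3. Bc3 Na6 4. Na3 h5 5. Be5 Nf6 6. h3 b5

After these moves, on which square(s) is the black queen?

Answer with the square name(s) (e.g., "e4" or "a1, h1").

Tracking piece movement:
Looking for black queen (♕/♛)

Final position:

  a b c d e f g h
  ─────────────────
8│♜ · ♝ ♛ ♚ ♝ · ♜│8
7│· · · ♟ ♟ ♟ ♟ ·│7
6│♞ · · · · ♞ · ·│6
5│♟ ♟ ♟ · ♗ · · ♟│5
4│· ♙ · · · · · ·│4
3│♘ · · · · · · ♙│3
2│♙ · ♙ ♙ ♙ ♙ ♙ ·│2
1│♖ · · ♕ ♔ ♗ ♘ ♖│1
  ─────────────────
  a b c d e f g h


d8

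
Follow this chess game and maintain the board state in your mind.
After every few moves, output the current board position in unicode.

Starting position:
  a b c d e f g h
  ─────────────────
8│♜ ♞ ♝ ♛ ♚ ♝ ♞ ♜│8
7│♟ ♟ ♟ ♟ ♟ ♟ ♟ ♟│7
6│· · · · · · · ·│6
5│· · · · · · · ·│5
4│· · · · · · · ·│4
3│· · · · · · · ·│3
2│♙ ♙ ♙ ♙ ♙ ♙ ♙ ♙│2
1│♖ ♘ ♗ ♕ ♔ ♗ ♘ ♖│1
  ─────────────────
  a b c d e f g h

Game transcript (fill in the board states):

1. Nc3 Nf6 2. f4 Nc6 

  a b c d e f g h
  ─────────────────
8│♜ · ♝ ♛ ♚ ♝ · ♜│8
7│♟ ♟ ♟ ♟ ♟ ♟ ♟ ♟│7
6│· · ♞ · · ♞ · ·│6
5│· · · · · · · ·│5
4│· · · · · ♙ · ·│4
3│· · ♘ · · · · ·│3
2│♙ ♙ ♙ ♙ ♙ · ♙ ♙│2
1│♖ · ♗ ♕ ♔ ♗ ♘ ♖│1
  ─────────────────
  a b c d e f g h

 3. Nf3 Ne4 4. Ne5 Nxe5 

  a b c d e f g h
  ─────────────────
8│♜ · ♝ ♛ ♚ ♝ · ♜│8
7│♟ ♟ ♟ ♟ ♟ ♟ ♟ ♟│7
6│· · · · · · · ·│6
5│· · · · ♞ · · ·│5
4│· · · · ♞ ♙ · ·│4
3│· · ♘ · · · · ·│3
2│♙ ♙ ♙ ♙ ♙ · ♙ ♙│2
1│♖ · ♗ ♕ ♔ ♗ · ♖│1
  ─────────────────
  a b c d e f g h

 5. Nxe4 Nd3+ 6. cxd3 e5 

  a b c d e f g h
  ─────────────────
8│♜ · ♝ ♛ ♚ ♝ · ♜│8
7│♟ ♟ ♟ ♟ · ♟ ♟ ♟│7
6│· · · · · · · ·│6
5│· · · · ♟ · · ·│5
4│· · · · ♘ ♙ · ·│4
3│· · · ♙ · · · ·│3
2│♙ ♙ · ♙ ♙ · ♙ ♙│2
1│♖ · ♗ ♕ ♔ ♗ · ♖│1
  ─────────────────
  a b c d e f g h

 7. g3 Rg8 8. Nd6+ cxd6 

  a b c d e f g h
  ─────────────────
8│♜ · ♝ ♛ ♚ ♝ ♜ ·│8
7│♟ ♟ · ♟ · ♟ ♟ ♟│7
6│· · · ♟ · · · ·│6
5│· · · · ♟ · · ·│5
4│· · · · · ♙ · ·│4
3│· · · ♙ · · ♙ ·│3
2│♙ ♙ · ♙ ♙ · · ♙│2
1│♖ · ♗ ♕ ♔ ♗ · ♖│1
  ─────────────────
  a b c d e f g h

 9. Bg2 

  a b c d e f g h
  ─────────────────
8│♜ · ♝ ♛ ♚ ♝ ♜ ·│8
7│♟ ♟ · ♟ · ♟ ♟ ♟│7
6│· · · ♟ · · · ·│6
5│· · · · ♟ · · ·│5
4│· · · · · ♙ · ·│4
3│· · · ♙ · · ♙ ·│3
2│♙ ♙ · ♙ ♙ · ♗ ♙│2
1│♖ · ♗ ♕ ♔ · · ♖│1
  ─────────────────
  a b c d e f g h


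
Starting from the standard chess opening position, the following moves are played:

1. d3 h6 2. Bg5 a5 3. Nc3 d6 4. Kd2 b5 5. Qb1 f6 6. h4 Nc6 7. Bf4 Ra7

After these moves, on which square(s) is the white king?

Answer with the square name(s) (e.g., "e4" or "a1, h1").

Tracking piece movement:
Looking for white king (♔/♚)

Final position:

  a b c d e f g h
  ─────────────────
8│· · ♝ ♛ ♚ ♝ ♞ ♜│8
7│♜ · ♟ · ♟ · ♟ ·│7
6│· · ♞ ♟ · ♟ · ♟│6
5│♟ ♟ · · · · · ·│5
4│· · · · · ♗ · ♙│4
3│· · ♘ ♙ · · · ·│3
2│♙ ♙ ♙ ♔ ♙ ♙ ♙ ·│2
1│♖ ♕ · · · ♗ ♘ ♖│1
  ─────────────────
  a b c d e f g h


d2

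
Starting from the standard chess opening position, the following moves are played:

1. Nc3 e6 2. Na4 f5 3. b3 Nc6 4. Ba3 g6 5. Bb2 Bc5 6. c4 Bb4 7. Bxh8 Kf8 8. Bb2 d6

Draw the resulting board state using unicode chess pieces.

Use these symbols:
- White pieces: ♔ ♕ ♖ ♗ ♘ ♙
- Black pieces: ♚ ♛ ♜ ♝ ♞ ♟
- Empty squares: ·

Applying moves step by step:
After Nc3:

♜ ♞ ♝ ♛ ♚ ♝ ♞ ♜
♟ ♟ ♟ ♟ ♟ ♟ ♟ ♟
· · · · · · · ·
· · · · · · · ·
· · · · · · · ·
· · ♘ · · · · ·
♙ ♙ ♙ ♙ ♙ ♙ ♙ ♙
♖ · ♗ ♕ ♔ ♗ ♘ ♖


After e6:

♜ ♞ ♝ ♛ ♚ ♝ ♞ ♜
♟ ♟ ♟ ♟ · ♟ ♟ ♟
· · · · ♟ · · ·
· · · · · · · ·
· · · · · · · ·
· · ♘ · · · · ·
♙ ♙ ♙ ♙ ♙ ♙ ♙ ♙
♖ · ♗ ♕ ♔ ♗ ♘ ♖


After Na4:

♜ ♞ ♝ ♛ ♚ ♝ ♞ ♜
♟ ♟ ♟ ♟ · ♟ ♟ ♟
· · · · ♟ · · ·
· · · · · · · ·
♘ · · · · · · ·
· · · · · · · ·
♙ ♙ ♙ ♙ ♙ ♙ ♙ ♙
♖ · ♗ ♕ ♔ ♗ ♘ ♖


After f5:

♜ ♞ ♝ ♛ ♚ ♝ ♞ ♜
♟ ♟ ♟ ♟ · · ♟ ♟
· · · · ♟ · · ·
· · · · · ♟ · ·
♘ · · · · · · ·
· · · · · · · ·
♙ ♙ ♙ ♙ ♙ ♙ ♙ ♙
♖ · ♗ ♕ ♔ ♗ ♘ ♖


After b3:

♜ ♞ ♝ ♛ ♚ ♝ ♞ ♜
♟ ♟ ♟ ♟ · · ♟ ♟
· · · · ♟ · · ·
· · · · · ♟ · ·
♘ · · · · · · ·
· ♙ · · · · · ·
♙ · ♙ ♙ ♙ ♙ ♙ ♙
♖ · ♗ ♕ ♔ ♗ ♘ ♖


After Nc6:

♜ · ♝ ♛ ♚ ♝ ♞ ♜
♟ ♟ ♟ ♟ · · ♟ ♟
· · ♞ · ♟ · · ·
· · · · · ♟ · ·
♘ · · · · · · ·
· ♙ · · · · · ·
♙ · ♙ ♙ ♙ ♙ ♙ ♙
♖ · ♗ ♕ ♔ ♗ ♘ ♖


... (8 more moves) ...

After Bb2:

♜ · ♝ ♛ · ♚ ♞ ·
♟ ♟ ♟ ♟ · · · ♟
· · ♞ · ♟ · ♟ ·
· · · · · ♟ · ·
♘ ♝ ♙ · · · · ·
· ♙ · · · · · ·
♙ ♗ · ♙ ♙ ♙ ♙ ♙
♖ · · ♕ ♔ ♗ ♘ ♖


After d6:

♜ · ♝ ♛ · ♚ ♞ ·
♟ ♟ ♟ · · · · ♟
· · ♞ ♟ ♟ · ♟ ·
· · · · · ♟ · ·
♘ ♝ ♙ · · · · ·
· ♙ · · · · · ·
♙ ♗ · ♙ ♙ ♙ ♙ ♙
♖ · · ♕ ♔ ♗ ♘ ♖



  a b c d e f g h
  ─────────────────
8│♜ · ♝ ♛ · ♚ ♞ ·│8
7│♟ ♟ ♟ · · · · ♟│7
6│· · ♞ ♟ ♟ · ♟ ·│6
5│· · · · · ♟ · ·│5
4│♘ ♝ ♙ · · · · ·│4
3│· ♙ · · · · · ·│3
2│♙ ♗ · ♙ ♙ ♙ ♙ ♙│2
1│♖ · · ♕ ♔ ♗ ♘ ♖│1
  ─────────────────
  a b c d e f g h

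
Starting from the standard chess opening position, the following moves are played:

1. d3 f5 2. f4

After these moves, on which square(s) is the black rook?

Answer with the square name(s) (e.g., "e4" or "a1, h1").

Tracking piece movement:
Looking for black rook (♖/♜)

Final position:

  a b c d e f g h
  ─────────────────
8│♜ ♞ ♝ ♛ ♚ ♝ ♞ ♜│8
7│♟ ♟ ♟ ♟ ♟ · ♟ ♟│7
6│· · · · · · · ·│6
5│· · · · · ♟ · ·│5
4│· · · · · ♙ · ·│4
3│· · · ♙ · · · ·│3
2│♙ ♙ ♙ · ♙ · ♙ ♙│2
1│♖ ♘ ♗ ♕ ♔ ♗ ♘ ♖│1
  ─────────────────
  a b c d e f g h


a8, h8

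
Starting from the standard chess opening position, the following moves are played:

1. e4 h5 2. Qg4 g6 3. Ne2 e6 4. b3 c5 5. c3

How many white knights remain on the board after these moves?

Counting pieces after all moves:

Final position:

  a b c d e f g h
  ─────────────────
8│♜ ♞ ♝ ♛ ♚ ♝ ♞ ♜│8
7│♟ ♟ · ♟ · ♟ · ·│7
6│· · · · ♟ · ♟ ·│6
5│· · ♟ · · · · ♟│5
4│· · · · ♙ · ♕ ·│4
3│· ♙ ♙ · · · · ·│3
2│♙ · · ♙ ♘ ♙ ♙ ♙│2
1│♖ ♘ ♗ · ♔ ♗ · ♖│1
  ─────────────────
  a b c d e f g h


2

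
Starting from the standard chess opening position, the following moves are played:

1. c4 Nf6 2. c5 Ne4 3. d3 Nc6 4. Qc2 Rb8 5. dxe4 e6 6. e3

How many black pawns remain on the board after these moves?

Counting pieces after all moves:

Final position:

  a b c d e f g h
  ─────────────────
8│· ♜ ♝ ♛ ♚ ♝ · ♜│8
7│♟ ♟ ♟ ♟ · ♟ ♟ ♟│7
6│· · ♞ · ♟ · · ·│6
5│· · ♙ · · · · ·│5
4│· · · · ♙ · · ·│4
3│· · · · ♙ · · ·│3
2│♙ ♙ ♕ · · ♙ ♙ ♙│2
1│♖ ♘ ♗ · ♔ ♗ ♘ ♖│1
  ─────────────────
  a b c d e f g h


8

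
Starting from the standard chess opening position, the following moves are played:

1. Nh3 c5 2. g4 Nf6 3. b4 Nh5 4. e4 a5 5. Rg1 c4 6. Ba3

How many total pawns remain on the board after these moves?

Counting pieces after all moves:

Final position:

  a b c d e f g h
  ─────────────────
8│♜ ♞ ♝ ♛ ♚ ♝ · ♜│8
7│· ♟ · ♟ ♟ ♟ ♟ ♟│7
6│· · · · · · · ·│6
5│♟ · · · · · · ♞│5
4│· ♙ ♟ · ♙ · ♙ ·│4
3│♗ · · · · · · ♘│3
2│♙ · ♙ ♙ · ♙ · ♙│2
1│♖ ♘ · ♕ ♔ ♗ ♖ ·│1
  ─────────────────
  a b c d e f g h


16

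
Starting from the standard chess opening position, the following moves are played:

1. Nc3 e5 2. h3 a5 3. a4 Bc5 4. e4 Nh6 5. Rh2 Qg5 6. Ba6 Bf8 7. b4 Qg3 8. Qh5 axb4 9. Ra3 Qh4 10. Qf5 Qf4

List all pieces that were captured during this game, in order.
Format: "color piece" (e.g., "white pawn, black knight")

Tracking captures:
  axb4: captured white pawn

white pawn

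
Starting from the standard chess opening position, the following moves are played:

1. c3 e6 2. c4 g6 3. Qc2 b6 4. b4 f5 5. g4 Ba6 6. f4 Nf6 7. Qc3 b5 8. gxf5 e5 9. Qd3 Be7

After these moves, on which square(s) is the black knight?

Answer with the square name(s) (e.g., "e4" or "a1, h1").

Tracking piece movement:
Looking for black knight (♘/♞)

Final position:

  a b c d e f g h
  ─────────────────
8│♜ ♞ · ♛ ♚ · · ♜│8
7│♟ · ♟ ♟ ♝ · · ♟│7
6│♝ · · · · ♞ ♟ ·│6
5│· ♟ · · ♟ ♙ · ·│5
4│· ♙ ♙ · · ♙ · ·│4
3│· · · ♕ · · · ·│3
2│♙ · · ♙ ♙ · · ♙│2
1│♖ ♘ ♗ · ♔ ♗ ♘ ♖│1
  ─────────────────
  a b c d e f g h


b8, f6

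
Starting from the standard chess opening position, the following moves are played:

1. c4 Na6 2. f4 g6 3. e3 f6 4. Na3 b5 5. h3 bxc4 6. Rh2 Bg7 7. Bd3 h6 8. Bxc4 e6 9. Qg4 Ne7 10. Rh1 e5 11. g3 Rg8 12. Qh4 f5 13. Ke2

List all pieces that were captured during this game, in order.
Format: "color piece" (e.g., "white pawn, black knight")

Tracking captures:
  bxc4: captured white pawn
  Bxc4: captured black pawn

white pawn, black pawn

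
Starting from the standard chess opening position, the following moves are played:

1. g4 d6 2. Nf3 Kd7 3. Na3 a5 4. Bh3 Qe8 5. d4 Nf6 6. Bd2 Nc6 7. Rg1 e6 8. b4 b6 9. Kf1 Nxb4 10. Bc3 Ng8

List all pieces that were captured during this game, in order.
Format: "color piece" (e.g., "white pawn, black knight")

Tracking captures:
  Nxb4: captured white pawn

white pawn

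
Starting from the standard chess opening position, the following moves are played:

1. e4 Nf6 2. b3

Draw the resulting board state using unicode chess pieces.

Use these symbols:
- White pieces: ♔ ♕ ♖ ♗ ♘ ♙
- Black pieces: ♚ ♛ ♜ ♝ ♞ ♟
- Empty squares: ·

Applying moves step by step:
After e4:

♜ ♞ ♝ ♛ ♚ ♝ ♞ ♜
♟ ♟ ♟ ♟ ♟ ♟ ♟ ♟
· · · · · · · ·
· · · · · · · ·
· · · · ♙ · · ·
· · · · · · · ·
♙ ♙ ♙ ♙ · ♙ ♙ ♙
♖ ♘ ♗ ♕ ♔ ♗ ♘ ♖


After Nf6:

♜ ♞ ♝ ♛ ♚ ♝ · ♜
♟ ♟ ♟ ♟ ♟ ♟ ♟ ♟
· · · · · ♞ · ·
· · · · · · · ·
· · · · ♙ · · ·
· · · · · · · ·
♙ ♙ ♙ ♙ · ♙ ♙ ♙
♖ ♘ ♗ ♕ ♔ ♗ ♘ ♖


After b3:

♜ ♞ ♝ ♛ ♚ ♝ · ♜
♟ ♟ ♟ ♟ ♟ ♟ ♟ ♟
· · · · · ♞ · ·
· · · · · · · ·
· · · · ♙ · · ·
· ♙ · · · · · ·
♙ · ♙ ♙ · ♙ ♙ ♙
♖ ♘ ♗ ♕ ♔ ♗ ♘ ♖



  a b c d e f g h
  ─────────────────
8│♜ ♞ ♝ ♛ ♚ ♝ · ♜│8
7│♟ ♟ ♟ ♟ ♟ ♟ ♟ ♟│7
6│· · · · · ♞ · ·│6
5│· · · · · · · ·│5
4│· · · · ♙ · · ·│4
3│· ♙ · · · · · ·│3
2│♙ · ♙ ♙ · ♙ ♙ ♙│2
1│♖ ♘ ♗ ♕ ♔ ♗ ♘ ♖│1
  ─────────────────
  a b c d e f g h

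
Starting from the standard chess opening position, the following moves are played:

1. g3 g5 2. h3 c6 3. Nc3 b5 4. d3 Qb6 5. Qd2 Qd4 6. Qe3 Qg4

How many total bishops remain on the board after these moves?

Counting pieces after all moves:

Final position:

  a b c d e f g h
  ─────────────────
8│♜ ♞ ♝ · ♚ ♝ ♞ ♜│8
7│♟ · · ♟ ♟ ♟ · ♟│7
6│· · ♟ · · · · ·│6
5│· ♟ · · · · ♟ ·│5
4│· · · · · · ♛ ·│4
3│· · ♘ ♙ ♕ · ♙ ♙│3
2│♙ ♙ ♙ · ♙ ♙ · ·│2
1│♖ · ♗ · ♔ ♗ ♘ ♖│1
  ─────────────────
  a b c d e f g h


4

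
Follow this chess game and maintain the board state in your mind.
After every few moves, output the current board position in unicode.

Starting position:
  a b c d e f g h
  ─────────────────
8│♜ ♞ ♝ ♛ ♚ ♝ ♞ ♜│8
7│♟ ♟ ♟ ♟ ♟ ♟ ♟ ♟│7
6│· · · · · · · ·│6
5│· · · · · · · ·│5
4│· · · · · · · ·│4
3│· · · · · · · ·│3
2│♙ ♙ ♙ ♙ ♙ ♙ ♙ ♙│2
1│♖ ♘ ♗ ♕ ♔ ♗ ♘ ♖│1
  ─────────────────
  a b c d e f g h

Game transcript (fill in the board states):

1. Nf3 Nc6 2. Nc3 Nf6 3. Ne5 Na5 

  a b c d e f g h
  ─────────────────
8│♜ · ♝ ♛ ♚ ♝ · ♜│8
7│♟ ♟ ♟ ♟ ♟ ♟ ♟ ♟│7
6│· · · · · ♞ · ·│6
5│♞ · · · ♘ · · ·│5
4│· · · · · · · ·│4
3│· · ♘ · · · · ·│3
2│♙ ♙ ♙ ♙ ♙ ♙ ♙ ♙│2
1│♖ · ♗ ♕ ♔ ♗ · ♖│1
  ─────────────────
  a b c d e f g h

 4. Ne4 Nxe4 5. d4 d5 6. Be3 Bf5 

  a b c d e f g h
  ─────────────────
8│♜ · · ♛ ♚ ♝ · ♜│8
7│♟ ♟ ♟ · ♟ ♟ ♟ ♟│7
6│· · · · · · · ·│6
5│♞ · · ♟ ♘ ♝ · ·│5
4│· · · ♙ ♞ · · ·│4
3│· · · · ♗ · · ·│3
2│♙ ♙ ♙ · ♙ ♙ ♙ ♙│2
1│♖ · · ♕ ♔ ♗ · ♖│1
  ─────────────────
  a b c d e f g h

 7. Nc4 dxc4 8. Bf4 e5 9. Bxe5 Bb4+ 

  a b c d e f g h
  ─────────────────
8│♜ · · ♛ ♚ · · ♜│8
7│♟ ♟ ♟ · · ♟ ♟ ♟│7
6│· · · · · · · ·│6
5│♞ · · · ♗ ♝ · ·│5
4│· ♝ ♟ ♙ ♞ · · ·│4
3│· · · · · · · ·│3
2│♙ ♙ ♙ · ♙ ♙ ♙ ♙│2
1│♖ · · ♕ ♔ ♗ · ♖│1
  ─────────────────
  a b c d e f g h

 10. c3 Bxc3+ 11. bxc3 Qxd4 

  a b c d e f g h
  ─────────────────
8│♜ · · · ♚ · · ♜│8
7│♟ ♟ ♟ · · ♟ ♟ ♟│7
6│· · · · · · · ·│6
5│♞ · · · ♗ ♝ · ·│5
4│· · ♟ ♛ ♞ · · ·│4
3│· · ♙ · · · · ·│3
2│♙ · · · ♙ ♙ ♙ ♙│2
1│♖ · · ♕ ♔ ♗ · ♖│1
  ─────────────────
  a b c d e f g h
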